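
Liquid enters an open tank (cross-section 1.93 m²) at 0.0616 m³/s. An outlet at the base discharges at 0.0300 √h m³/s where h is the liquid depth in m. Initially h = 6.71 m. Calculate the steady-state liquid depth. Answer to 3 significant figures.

Mass balance (ρ constant): A dh/dt = Q_in − 0.0300 √h. At steady state dh/dt = 0:
Q_in = 0.0300 √h_ss ⇒ √h_ss = 0.0616/0.0300 = 2.0533.
h_ss = 2.0533² = 4.2162 m. (Since h₀ = 6.71 m > h_ss, the level will fall toward this value.)

4.22 m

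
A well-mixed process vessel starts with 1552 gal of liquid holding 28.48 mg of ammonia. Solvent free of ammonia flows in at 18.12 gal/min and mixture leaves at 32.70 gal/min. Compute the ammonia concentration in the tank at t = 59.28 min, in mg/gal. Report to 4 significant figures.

Total volume: dV/dt = Q_in − Q_out = -14.5800 gal/min, so V(t) = 1552 − 14.5800 t and V(59.28) = 687.698 gal.
Species balance (pure solvent in): dm/dt = −Q_out · m/V(t).
Separate: dm/m = −Q_out dt/V(t) ⇒ ln(m/m₀) = −(Q_out/(Q_in−Q_out)) ln(V/V₀).
m = m₀ (V₀/V)^(Q_out/(Q_in−Q_out)) = 28.48 × (1552/687.698)^(-2.24280) = 4.58906 mg.
C = m/V = 4.58906/687.698 = 0.00667308 mg/gal.

0.006673 mg/gal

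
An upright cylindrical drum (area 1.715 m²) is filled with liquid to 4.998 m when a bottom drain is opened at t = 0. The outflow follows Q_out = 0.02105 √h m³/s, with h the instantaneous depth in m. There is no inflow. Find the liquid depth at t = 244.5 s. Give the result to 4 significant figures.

0.5404 m

With no inflow, A dh/dt = −0.02105 √h.
∫ h^(−1/2) dh = −(0.02105/A) ∫ dt, giving 2√h = 2√h₀ − (0.02105/A) t.
√h = √4.998 − 0.02105·244.5/(2·1.715) = 2.23562 − 1.50050 = 0.735118.
h = 0.735118² = 0.540398 m.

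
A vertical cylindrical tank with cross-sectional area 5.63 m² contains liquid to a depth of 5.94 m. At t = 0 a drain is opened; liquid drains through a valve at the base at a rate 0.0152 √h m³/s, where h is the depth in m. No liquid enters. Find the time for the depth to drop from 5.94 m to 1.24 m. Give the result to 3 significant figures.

981 s

With no inflow, A dh/dt = −0.0152 √h.
This is separable: 2 d(√h)/dt = −0.0152/A, so √h = √h₀ − (0.0152/(2A)) t.
t = 2A(√h₀ − √h)/0.0152 = 2·5.63·(√5.94 − √1.24)/0.0152
  = 11.260 × (2.4372 − 1.1136) / 0.0152 = 980.55 s.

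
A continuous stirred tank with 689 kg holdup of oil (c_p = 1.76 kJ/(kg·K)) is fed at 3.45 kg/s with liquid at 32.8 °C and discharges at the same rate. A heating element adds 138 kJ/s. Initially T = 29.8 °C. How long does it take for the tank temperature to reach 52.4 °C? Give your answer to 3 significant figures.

421 s

M c_p dT/dt = ṁ c_p (T_in − T) + Q̇.
τ = M/ṁ = 199.71 s; T_ss = T_in + Q̇/(ṁ c_p) = 55.527 °C.
T(t) = T_ss + (T₀ − T_ss) e^(−t/τ). Set T = 52.4:
e^(−t/τ) = (52.4 − 55.527)/(29.8 − 55.527) = 0.12155
t = −199.71 · ln(0.12155) = 420.87 s.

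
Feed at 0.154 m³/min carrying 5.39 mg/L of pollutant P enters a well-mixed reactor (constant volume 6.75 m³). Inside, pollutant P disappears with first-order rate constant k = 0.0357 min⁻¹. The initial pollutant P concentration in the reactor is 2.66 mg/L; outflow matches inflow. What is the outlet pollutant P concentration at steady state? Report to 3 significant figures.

Species balance: V dC/dt = Q C_in − Q C − k V C.
At steady state: 0 = Q C_in − (Q + kV) C_ss, so C_ss = Q C_in/(Q + kV).
C_ss = 0.154·5.39/(0.154 + 0.0357·6.75) = 0.83006/0.39498 = 2.1016 mg/L.

2.10 mg/L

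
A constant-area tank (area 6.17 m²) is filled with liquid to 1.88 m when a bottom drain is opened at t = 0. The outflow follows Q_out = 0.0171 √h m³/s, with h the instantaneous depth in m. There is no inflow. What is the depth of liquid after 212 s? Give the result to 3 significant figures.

Volume balance on the tank: A dh/dt = −0.0171 √h.
∫ h^(−1/2) dh = −(0.0171/A) ∫ dt, giving 2√h = 2√h₀ − (0.0171/A) t.
√h = √1.88 − 0.0171·212/(2·6.17) = 1.3711 − 0.29378 = 1.0774.
h = 1.0774² = 1.1607 m.

1.16 m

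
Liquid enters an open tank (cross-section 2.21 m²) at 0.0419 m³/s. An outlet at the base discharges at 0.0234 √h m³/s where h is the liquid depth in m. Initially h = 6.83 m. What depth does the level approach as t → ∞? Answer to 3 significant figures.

Level balance: A dh/dt = 0.0419 − 0.0234 √h. Setting dh/dt = 0:
Q_in = 0.0234 √h_ss ⇒ √h_ss = 0.0419/0.0234 = 1.7906.
h_ss = 1.7906² = 3.2062 m. (Since h₀ = 6.83 m > h_ss, the level will fall toward this value.)

3.21 m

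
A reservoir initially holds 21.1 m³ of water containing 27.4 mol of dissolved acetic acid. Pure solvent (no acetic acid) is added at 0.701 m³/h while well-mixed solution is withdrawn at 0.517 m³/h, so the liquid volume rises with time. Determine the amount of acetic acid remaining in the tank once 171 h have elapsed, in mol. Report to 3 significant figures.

2.11 mol

Total volume: dV/dt = Q_in − Q_out = 0.18400 m³/h, so V(t) = 21.1 + 0.18400 t and V(171) = 52.564 m³.
No acetic acid enters, so dm/dt = −Q_out · (m/V).
Separate: dm/m = −Q_out dt/V(t) ⇒ ln(m/m₀) = −(Q_out/(Q_in−Q_out)) ln(V/V₀).
m = m₀ (V₀/V)^(Q_out/(Q_in−Q_out)) = 27.4 × (21.1/52.564)^(2.8098) = 2.1083 mol.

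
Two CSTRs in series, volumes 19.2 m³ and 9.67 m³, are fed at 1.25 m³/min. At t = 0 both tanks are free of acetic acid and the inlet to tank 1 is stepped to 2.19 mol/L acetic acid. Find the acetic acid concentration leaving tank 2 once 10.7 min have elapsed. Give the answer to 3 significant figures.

0.549 mol/L

Time constants: τᵢ = Vᵢ/Q for each well-mixed tank.
τ₁ = 19.2/1.25 = 15.360 min; τ₂ = 9.67/1.25 = 7.7360 min.
Tank 1: C₁ = C_in(1 − e^(−t/τ₁)). Tank 2 (τ₁ ≠ τ₂): C₂ = C_in[1 − (τ₁ e^(−t/τ₁) − τ₂ e^(−t/τ₂))/(τ₁ − τ₂)].
At t = 10.7: e^(−t/τ₁) = 0.49827, e^(−t/τ₂) = 0.25079.
C₂ = 2.19·[1 − (15.360·0.49827 − 7.7360·0.25079)/(7.6240)] = 2.19·0.25061 = 0.54885 mol/L.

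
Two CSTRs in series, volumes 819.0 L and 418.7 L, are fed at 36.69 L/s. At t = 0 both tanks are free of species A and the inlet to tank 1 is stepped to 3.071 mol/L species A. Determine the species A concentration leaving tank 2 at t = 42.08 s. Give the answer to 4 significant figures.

Species balance on tank i: dCᵢ/dt = (Cᵢ₋₁ − Cᵢ)/τᵢ with τᵢ = Vᵢ/Q.
τ₁ = 819.0/36.69 = 22.3222 s; τ₂ = 418.7/36.69 = 11.4118 s.
Solving the cascade with C₁(0)=C₂(0)=0 gives C₂(t) = C_in[1 − (τ₁ e^(−t/τ₁) − τ₂ e^(−t/τ₂))/(τ₁ − τ₂)].
At t = 42.08: e^(−t/τ₁) = 0.151810, e^(−t/τ₂) = 0.0250370.
C₂ = 3.071·[1 − (22.3222·0.151810 − 11.4118·0.0250370)/(10.9103)] = 3.071·0.715589 = 2.19757 mol/L.

2.198 mol/L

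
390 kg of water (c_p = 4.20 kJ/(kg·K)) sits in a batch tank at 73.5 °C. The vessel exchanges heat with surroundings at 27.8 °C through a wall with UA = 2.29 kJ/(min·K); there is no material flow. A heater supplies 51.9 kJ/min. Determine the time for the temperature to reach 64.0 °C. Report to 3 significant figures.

380 min

Unsteady energy balance on the tank contents: M c_p dT/dt = −UA(T − T_amb) + Q̇.
τ = M c_p/UA = 715.28 min; T_ss = T_amb + Q̇/UA = 27.8 + 51.9/2.29 = 50.464 °C.
T(t) = T_ss + (T₀ − T_ss)e^(−t/τ); set T = 64.0:
t = −τ ln[(T − T_ss)/(T₀ − T_ss)] = −715.28 · ln(0.58761) = 380.31 min.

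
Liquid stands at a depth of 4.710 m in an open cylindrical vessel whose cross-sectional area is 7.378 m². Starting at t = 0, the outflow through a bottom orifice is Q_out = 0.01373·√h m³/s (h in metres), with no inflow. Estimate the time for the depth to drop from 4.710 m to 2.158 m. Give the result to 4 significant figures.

753.6 s

Unsteady balance on liquid volume: A dh/dt = −0.01373 √h.
This is separable: 2 d(√h)/dt = −0.01373/A, so √h = √h₀ − (0.01373/(2A)) t.
t = 2A(√h₀ − √h)/0.01373 = 2·7.378·(√4.710 − √2.158)/0.01373
  = 14.7560 × (2.17025 − 1.46901) / 0.01373 = 753.642 s.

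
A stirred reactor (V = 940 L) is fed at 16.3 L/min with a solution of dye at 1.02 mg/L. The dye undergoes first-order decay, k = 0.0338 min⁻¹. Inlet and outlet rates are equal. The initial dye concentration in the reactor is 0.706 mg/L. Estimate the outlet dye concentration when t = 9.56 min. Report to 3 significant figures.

0.567 mg/L

V dC/dt = Q(C_in − C) − k V C.
This is linear with rate a = Q/V + k = 0.051140 min⁻¹.
C_ss = Q C_in/(Q + kV) = 0.34586 mg/L; C(t) = C_ss + (C₀ − C_ss) e^(−a t).
C(9.56) = 0.34586 + (0.36014)·e^(−0.051140·9.56) = 0.34586 + (0.36014)·0.61330 = 0.56673 mg/L.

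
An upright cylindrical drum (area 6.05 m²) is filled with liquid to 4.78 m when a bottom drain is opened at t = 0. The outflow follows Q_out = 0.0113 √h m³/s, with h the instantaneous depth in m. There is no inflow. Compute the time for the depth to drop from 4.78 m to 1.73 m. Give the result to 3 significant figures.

Mass balance (ρ constant): A dh/dt = −0.0113 √h.
Separate and integrate: 2(√h − √h₀) = −(0.0113/A) t.
t = 2A(√h₀ − √h)/0.0113 = 2·6.05·(√4.78 − √1.73)/0.0113
  = 12.100 × (2.1863 − 1.3153) / 0.0113 = 932.69 s.

933 s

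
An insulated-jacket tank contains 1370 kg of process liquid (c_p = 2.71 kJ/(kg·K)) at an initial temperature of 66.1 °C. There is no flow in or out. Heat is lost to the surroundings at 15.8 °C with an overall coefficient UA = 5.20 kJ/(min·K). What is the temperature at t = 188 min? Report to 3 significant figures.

54.5 °C

Lumped-capacitance energy balance: M c_p dT/dt = UA(T_amb − T).
dT/dt = (T_ss − T)/τ with T_ss = T_amb = 15.800 °C, τ = M c_p/UA = 1370·2.71/5.20 = 713.98 min.
This is linear first-order; T(t) = T_ss + (T₀ − T_ss) e^(−t/τ).
T(188) = 15.800 + (50.300)·0.76850 = 54.456 °C.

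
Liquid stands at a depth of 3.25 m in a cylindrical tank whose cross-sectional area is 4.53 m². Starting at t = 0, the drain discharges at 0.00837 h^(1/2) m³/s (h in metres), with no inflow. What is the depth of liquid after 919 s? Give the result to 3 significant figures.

A dh/dt = −Q_out = −0.00837 √h.
∫ h^(−1/2) dh = −(0.00837/A) ∫ dt, giving 2√h = 2√h₀ − (0.00837/A) t.
√h = √3.25 − 0.00837·919/(2·4.53) = 1.8028 − 0.84901 = 0.95377.
h = 0.95377² = 0.90967 m.

0.910 m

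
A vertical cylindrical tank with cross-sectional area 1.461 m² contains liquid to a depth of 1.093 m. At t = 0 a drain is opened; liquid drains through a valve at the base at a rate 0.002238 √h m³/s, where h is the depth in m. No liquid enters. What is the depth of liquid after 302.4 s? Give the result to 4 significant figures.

Accumulation of liquid (constant cross-section A): A dh/dt = −0.002238 √h.
∫ h^(−1/2) dh = −(0.002238/A) ∫ dt, giving 2√h = 2√h₀ − (0.002238/A) t.
√h = √1.093 − 0.002238·302.4/(2·1.461) = 1.04547 − 0.231612 = 0.813854.
h = 0.813854² = 0.662358 m.

0.6624 m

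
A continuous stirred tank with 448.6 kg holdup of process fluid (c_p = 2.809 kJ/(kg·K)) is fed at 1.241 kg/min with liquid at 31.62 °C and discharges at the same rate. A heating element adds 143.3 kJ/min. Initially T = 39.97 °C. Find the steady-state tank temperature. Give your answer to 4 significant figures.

72.73 °C

M c_p dT/dt = ṁ c_p (T_in − T) + Q̇.
At steady state dT/dt = 0 ⇒ T_ss = T_in + Q̇/(ṁ c_p) = 31.62 + 143.3/(1.241·2.809) = 72.7277 °C.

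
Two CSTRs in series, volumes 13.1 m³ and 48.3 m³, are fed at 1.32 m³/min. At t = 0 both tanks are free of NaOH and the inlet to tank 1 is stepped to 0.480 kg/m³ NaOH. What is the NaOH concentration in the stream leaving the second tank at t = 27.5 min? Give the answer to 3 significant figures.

0.181 kg/m³

Each tank obeys Vᵢ dCᵢ/dt = Q(Cᵢ₋₁ − Cᵢ), so τᵢ = Vᵢ/Q.
τ₁ = 13.1/1.32 = 9.9242 min; τ₂ = 48.3/1.32 = 36.591 min.
Tank 1: C₁ = C_in(1 − e^(−t/τ₁)). Tank 2 (τ₁ ≠ τ₂): C₂ = C_in[1 − (τ₁ e^(−t/τ₁) − τ₂ e^(−t/τ₂))/(τ₁ − τ₂)].
At t = 27.5: e^(−t/τ₁) = 0.062600, e^(−t/τ₂) = 0.47163.
C₂ = 0.480·[1 − (9.9242·0.062600 − 36.591·0.47163)/(-26.667)] = 0.480·0.37614 = 0.18055 kg/m³.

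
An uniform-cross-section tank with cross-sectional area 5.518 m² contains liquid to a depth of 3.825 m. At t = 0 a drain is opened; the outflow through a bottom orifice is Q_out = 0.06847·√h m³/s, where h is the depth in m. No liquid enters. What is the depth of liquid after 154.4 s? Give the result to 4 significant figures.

0.9957 m

Unsteady balance on liquid volume: A dh/dt = −0.06847 √h.
Separate and integrate: 2(√h − √h₀) = −(0.06847/A) t.
√h = √3.825 − 0.06847·154.4/(2·5.518) = 1.95576 − 0.957935 = 0.997826.
h = 0.997826² = 0.995657 m.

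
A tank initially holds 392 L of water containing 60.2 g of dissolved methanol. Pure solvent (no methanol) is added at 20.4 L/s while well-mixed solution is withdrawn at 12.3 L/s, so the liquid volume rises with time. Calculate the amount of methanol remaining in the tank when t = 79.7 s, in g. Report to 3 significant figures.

Total volume: dV/dt = Q_in − Q_out = 8.1000 L/s, so V(t) = 392 + 8.1000 t and V(79.7) = 1037.6 L.
No methanol enters, so dm/dt = −Q_out · (m/V).
dm/m = −Q_out dt/(V₀ + 8.1000 t); integrating gives ln(m/m₀) = −(Q_out/(Q_in−Q_out)) ln(V/V₀).
m = m₀ (V₀/V)^(Q_out/(Q_in−Q_out)) = 60.2 × (392/1037.6)^(1.5185) = 13.730 g.

13.7 g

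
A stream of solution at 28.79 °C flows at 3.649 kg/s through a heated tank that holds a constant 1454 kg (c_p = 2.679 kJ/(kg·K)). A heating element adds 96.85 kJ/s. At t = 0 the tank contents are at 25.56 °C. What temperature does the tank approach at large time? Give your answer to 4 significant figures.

38.70 °C

Unsteady energy balance on the tank contents: M c_p dT/dt = ṁ c_p (T_in − T) + 96.85.
At steady state dT/dt = 0 ⇒ T_ss = T_in + Q̇/(ṁ c_p) = 28.79 + 96.85/(3.649·2.679) = 38.6972 °C.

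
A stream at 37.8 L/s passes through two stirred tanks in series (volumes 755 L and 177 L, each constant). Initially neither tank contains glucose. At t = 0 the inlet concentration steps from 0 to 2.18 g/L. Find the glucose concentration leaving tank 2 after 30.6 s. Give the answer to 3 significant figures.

Species balance on tank i: dCᵢ/dt = (Cᵢ₋₁ − Cᵢ)/τᵢ with τᵢ = Vᵢ/Q.
τ₁ = 755/37.8 = 19.974 s; τ₂ = 177/37.8 = 4.6825 s.
Solving the cascade with C₁(0)=C₂(0)=0 gives C₂(t) = C_in[1 − (τ₁ e^(−t/τ₁) − τ₂ e^(−t/τ₂))/(τ₁ − τ₂)].
At t = 30.6: e^(−t/τ₁) = 0.21610, e^(−t/τ₂) = 0.0014519.
C₂ = 2.18·[1 − (19.974·0.21610 − 4.6825·0.0014519)/(15.291)] = 2.18·0.71817 = 1.5656 g/L.

1.57 g/L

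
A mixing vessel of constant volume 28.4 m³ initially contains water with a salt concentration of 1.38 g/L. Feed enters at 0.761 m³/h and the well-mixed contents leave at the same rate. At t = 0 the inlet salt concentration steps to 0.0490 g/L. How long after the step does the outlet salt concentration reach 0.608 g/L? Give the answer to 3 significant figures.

Accumulation = in − out for the solute gives V dC/dt = Q(C_in − C), so τ = V/Q = 37.319 h.
C(t) = C_in + (C₀ − C_in) e^(−t/τ). Set C = 0.608 and solve for t:
e^(−t/τ) = (C − C_in)/(C₀ − C_in) = (0.608 − 0.0490)/(1.38 − 0.0490) = 0.41998
t = −τ ln(…) = 37.319 × 0.86754 = 32.376 h.

32.4 h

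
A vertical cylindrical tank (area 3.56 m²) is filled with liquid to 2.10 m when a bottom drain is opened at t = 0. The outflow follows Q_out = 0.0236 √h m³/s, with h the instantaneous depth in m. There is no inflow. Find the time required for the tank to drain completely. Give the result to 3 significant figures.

With no inflow, A dh/dt = −0.0236 √h.
This is separable: 2 d(√h)/dt = −0.0236/A, so √h = √h₀ − (0.0236/(2A)) t.
Set h = 0: 2√h₀ = (0.0236/A) t_empty ⇒ t_empty = 2A√h₀/0.0236.
t_empty = 2·3.56·√2.10/0.0236 = 7.1200·1.4491/0.0236 = 437.20 s.

437 s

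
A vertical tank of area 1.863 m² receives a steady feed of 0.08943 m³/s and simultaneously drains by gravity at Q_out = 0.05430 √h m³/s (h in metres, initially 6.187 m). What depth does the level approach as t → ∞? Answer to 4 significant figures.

2.712 m

Level balance: A dh/dt = 0.08943 − 0.05430 √h. Setting dh/dt = 0:
Q_in = 0.05430 √h_ss ⇒ √h_ss = 0.08943/0.05430 = 1.64696.
h_ss = 1.64696² = 2.71248 m. (Since h₀ = 6.187 m > h_ss, the level will fall toward this value.)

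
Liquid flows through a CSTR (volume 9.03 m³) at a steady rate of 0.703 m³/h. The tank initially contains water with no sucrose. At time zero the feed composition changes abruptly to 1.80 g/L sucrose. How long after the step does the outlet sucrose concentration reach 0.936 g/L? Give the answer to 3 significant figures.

Transient balance on the dissolved component: V dC/dt = Q(C_in − C), so τ = V/Q = 12.845 h.
C(t) = C_in + (C₀ − C_in) e^(−t/τ). Set C = 0.936 and solve for t:
e^(−t/τ) = (C − C_in)/(C₀ − C_in) = (0.936 − 1.80)/(0 − 1.80) = 0.48000
t = −τ ln(…) = 12.845 × 0.73397 = 9.4278 h.

9.43 h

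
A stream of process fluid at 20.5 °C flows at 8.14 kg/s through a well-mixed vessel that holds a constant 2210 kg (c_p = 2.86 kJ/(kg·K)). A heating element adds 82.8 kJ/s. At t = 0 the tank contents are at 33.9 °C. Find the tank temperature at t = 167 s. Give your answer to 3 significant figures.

M c_p dT/dt = ṁ c_p (T_in − T) + Q̇.
Rearrange: dT/dt = (T_ss − T)/τ with τ = M/ṁ = 271.50 s and T_ss = T_in + Q̇/(ṁ c_p) = 24.057 °C.
Solution: T(t) = T_ss + (T₀ − T_ss) e^(−t/τ).
T(167) = 24.057 + (9.8434)·e^(−167/271.50) = 24.057 + (9.8434)·0.54058 = 29.378 °C.

29.4 °C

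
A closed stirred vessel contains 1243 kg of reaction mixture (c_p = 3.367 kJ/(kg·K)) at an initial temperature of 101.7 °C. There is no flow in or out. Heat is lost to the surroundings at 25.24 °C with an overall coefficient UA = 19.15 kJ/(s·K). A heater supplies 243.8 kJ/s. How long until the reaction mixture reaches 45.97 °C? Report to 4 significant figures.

453.6 s

Lumped-capacitance energy balance: M c_p dT/dt = UA(T_amb − T) + Q̇.
τ = M c_p/UA = 218.547 s; T_ss = T_amb + Q̇/UA = 25.24 + 243.8/19.15 = 37.9711 °C.
T(t) = T_ss + (T₀ − T_ss)e^(−t/τ); set T = 45.97:
t = −τ ln[(T − T_ss)/(T₀ − T_ss)] = −218.547 · ln(0.125515) = 453.558 s.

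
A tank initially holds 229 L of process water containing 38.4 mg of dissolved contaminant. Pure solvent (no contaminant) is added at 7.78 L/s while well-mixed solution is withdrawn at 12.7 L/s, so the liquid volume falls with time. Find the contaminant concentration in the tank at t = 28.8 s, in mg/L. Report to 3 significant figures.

Total volume: dV/dt = Q_in − Q_out = -4.9200 L/s, so V(t) = 229 − 4.9200 t and V(28.8) = 87.304 L.
Species balance (pure solvent in): dm/dt = −Q_out · m/V(t).
Separate: dm/m = −Q_out dt/V(t) ⇒ ln(m/m₀) = −(Q_out/(Q_in−Q_out)) ln(V/V₀).
m = m₀ (V₀/V)^(Q_out/(Q_in−Q_out)) = 38.4 × (229/87.304)^(-2.5813) = 3.1862 mg.
C = m/V = 3.1862/87.304 = 0.036496 mg/L.

0.0365 mg/L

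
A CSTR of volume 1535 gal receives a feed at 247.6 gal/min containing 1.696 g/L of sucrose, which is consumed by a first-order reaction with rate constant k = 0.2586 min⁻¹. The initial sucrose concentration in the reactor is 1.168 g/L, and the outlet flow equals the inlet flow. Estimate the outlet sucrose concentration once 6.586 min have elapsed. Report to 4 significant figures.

0.6840 g/L

Accumulation = in − out − consumed: V dC/dt = Q C_in − Q C − k V C.
This is linear with rate a = Q/V + k = 0.419903 min⁻¹.
C_ss = Q C_in/(Q + kV) = 0.651507 g/L; C(t) = C_ss + (C₀ − C_ss) e^(−a t).
C(6.586) = 0.651507 + (0.516493)·e^(−0.419903·6.586) = 0.651507 + (0.516493)·0.0629458 = 0.684018 g/L.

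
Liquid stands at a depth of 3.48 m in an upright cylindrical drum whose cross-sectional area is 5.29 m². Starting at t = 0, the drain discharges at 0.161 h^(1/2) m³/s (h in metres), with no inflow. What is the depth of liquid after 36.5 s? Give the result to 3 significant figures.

1.72 m

A dh/dt = −Q_out = −0.161 √h.
∫ h^(−1/2) dh = −(0.161/A) ∫ dt, giving 2√h = 2√h₀ − (0.161/A) t.
√h = √3.48 − 0.161·36.5/(2·5.29) = 1.8655 − 0.55543 = 1.3100.
h = 1.3100² = 1.7162 m.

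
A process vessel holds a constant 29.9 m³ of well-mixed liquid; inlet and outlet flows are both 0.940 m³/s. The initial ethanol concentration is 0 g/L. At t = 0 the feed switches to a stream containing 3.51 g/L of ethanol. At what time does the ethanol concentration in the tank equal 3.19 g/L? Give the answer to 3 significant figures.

Species balance: V dC/dt = Q(C_in − C) ⇒ τ = V/Q = 31.809 s.
C(t) = C_in + (C₀ − C_in) e^(−t/τ). Set C = 3.19 and solve for t:
e^(−t/τ) = (C − C_in)/(C₀ − C_in) = (3.19 − 3.51)/(0 − 3.51) = 0.091168
t = −τ ln(…) = 31.809 × 2.3951 = 76.183 s.

76.2 s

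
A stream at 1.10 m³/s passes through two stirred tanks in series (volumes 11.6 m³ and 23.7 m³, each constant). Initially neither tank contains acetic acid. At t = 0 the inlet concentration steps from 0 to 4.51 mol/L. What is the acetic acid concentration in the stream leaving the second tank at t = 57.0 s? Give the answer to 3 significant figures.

Time constants: τᵢ = Vᵢ/Q for each well-mixed tank.
τ₁ = 11.6/1.10 = 10.545 s; τ₂ = 23.7/1.10 = 21.545 s.
Tank 1: C₁ = C_in(1 − e^(−t/τ₁)). Tank 2 (τ₁ ≠ τ₂): C₂ = C_in[1 − (τ₁ e^(−t/τ₁) − τ₂ e^(−t/τ₂))/(τ₁ − τ₂)].
At t = 57.0: e^(−t/τ₁) = 0.0044933, e^(−t/τ₂) = 0.070965.
C₂ = 4.51·[1 − (10.545·0.0044933 − 21.545·0.070965)/(-11.000)] = 4.51·0.86531 = 3.9025 mol/L.

3.90 mol/L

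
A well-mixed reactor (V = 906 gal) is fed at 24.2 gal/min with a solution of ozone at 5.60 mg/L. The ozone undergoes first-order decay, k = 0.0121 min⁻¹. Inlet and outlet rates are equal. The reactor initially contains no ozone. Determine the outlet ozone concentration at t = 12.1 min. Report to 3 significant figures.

1.44 mg/L

V dC/dt = Q(C_in − C) − k V C.
This is linear with rate a = Q/V + k = 0.038811 min⁻¹.
C_ss = Q C_in/(Q + kV) = 3.8541 mg/L; C(t) = C_ss + (C₀ − C_ss) e^(−a t).
C(12.1) = 3.8541 + (-3.8541)·e^(−0.038811·12.1) = 3.8541 + (-3.8541)·0.62525 = 1.4443 mg/L.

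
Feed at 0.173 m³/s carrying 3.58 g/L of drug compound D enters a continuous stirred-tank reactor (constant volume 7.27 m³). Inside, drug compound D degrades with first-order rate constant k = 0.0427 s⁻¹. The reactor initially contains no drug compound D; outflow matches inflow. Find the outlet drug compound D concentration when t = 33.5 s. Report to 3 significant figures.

V dC/dt = Q(C_in − C) − k V C.
This is linear with rate a = Q/V + k = 0.066496 s⁻¹.
C_ss = Q C_in/(Q + kV) = 1.2811 g/L; C(t) = C_ss + (C₀ − C_ss) e^(−a t).
C(33.5) = 1.2811 + (-1.2811)·e^(−0.066496·33.5) = 1.2811 + (-1.2811)·0.10778 = 1.1431 g/L.

1.14 g/L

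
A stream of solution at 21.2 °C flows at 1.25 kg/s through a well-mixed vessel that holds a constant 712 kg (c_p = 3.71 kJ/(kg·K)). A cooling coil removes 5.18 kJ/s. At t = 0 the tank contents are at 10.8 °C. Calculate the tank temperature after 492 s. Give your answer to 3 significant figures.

16.2 °C

Unsteady energy balance on the tank contents: M c_p dT/dt = ṁ c_p (T_in − T) − 5.18.
τ = M/ṁ = 569.60 s; T_ss = T_in − Q̇/(ṁ c_p) = 21.2 − 5.18/(1.25·3.71) = 20.083 °C.
Integrating: T(t) = T_ss + (T₀ − T_ss) e^(−t/τ).
T(492) = 20.083 + (-9.2830)·e^(−492/569.60) = 20.083 + (-9.2830)·0.42157 = 16.170 °C.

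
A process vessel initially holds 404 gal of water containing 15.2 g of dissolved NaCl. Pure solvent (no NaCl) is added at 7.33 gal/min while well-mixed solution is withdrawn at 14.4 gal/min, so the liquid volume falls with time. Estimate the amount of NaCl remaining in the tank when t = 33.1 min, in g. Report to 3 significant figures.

Let m(t) be the amount of NaCl. Volume: V(t) = V₀ + (Q_in − Q_out) t = 404 − 7.0700 t; V(33.1) = 169.98 gal.
Species balance (pure solvent in): dm/dt = −Q_out · m/V(t).
Separate: dm/m = −Q_out dt/V(t) ⇒ ln(m/m₀) = −(Q_out/(Q_in−Q_out)) ln(V/V₀).
m = m₀ (V₀/V)^(Q_out/(Q_in−Q_out)) = 15.2 × (404/169.98)^(-2.0368) = 2.6065 g.

2.61 g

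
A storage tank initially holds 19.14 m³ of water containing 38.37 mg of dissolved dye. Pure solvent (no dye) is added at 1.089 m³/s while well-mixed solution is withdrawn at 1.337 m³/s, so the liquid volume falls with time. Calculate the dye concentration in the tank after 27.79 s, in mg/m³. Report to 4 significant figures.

0.2823 mg/m³

Total volume: dV/dt = Q_in − Q_out = -0.248000 m³/s, so V(t) = 19.14 − 0.248000 t and V(27.79) = 12.2481 m³.
Species balance (pure solvent in): dm/dt = −Q_out · m/V(t).
Separate: dm/m = −Q_out dt/V(t) ⇒ ln(m/m₀) = −(Q_out/(Q_in−Q_out)) ln(V/V₀).
m = m₀ (V₀/V)^(Q_out/(Q_in−Q_out)) = 38.37 × (19.14/12.2481)^(-5.39113) = 3.45774 mg.
C = m/V = 3.45774/12.2481 = 0.282309 mg/m³.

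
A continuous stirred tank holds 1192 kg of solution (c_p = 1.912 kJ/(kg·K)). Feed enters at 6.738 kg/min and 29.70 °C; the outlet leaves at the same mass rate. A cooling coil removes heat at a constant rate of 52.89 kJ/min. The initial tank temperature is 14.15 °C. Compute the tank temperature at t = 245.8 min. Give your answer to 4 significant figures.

22.74 °C

Unsteady energy balance on the tank contents: M c_p dT/dt = ṁ c_p (T_in − T) − 52.89.
τ = M/ṁ = 176.907 min; T_ss = T_in − Q̇/(ṁ c_p) = 29.70 − 52.89/(6.738·1.912) = 25.5946 °C.
T approaches T_ss exponentially: T(t) = T_ss + (T₀ − T_ss) e^(−t/τ).
T(245.8) = 25.5946 + (-11.4446)·e^(−245.8/176.907) = 25.5946 + (-11.4446)·0.249217 = 22.7424 °C.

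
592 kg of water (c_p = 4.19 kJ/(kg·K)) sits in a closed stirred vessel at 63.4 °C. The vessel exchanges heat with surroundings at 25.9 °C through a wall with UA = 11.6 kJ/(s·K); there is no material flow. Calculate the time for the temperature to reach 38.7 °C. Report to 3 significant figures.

230 s

First-law balance (no shaft work): M c_p dT/dt = −UA(T − T_amb).
τ = M c_p/UA = 213.83 s; T_ss = T_amb = 25.900 °C.
T(t) = T_ss + (T₀ − T_ss)e^(−t/τ); set T = 38.7:
t = −τ ln[(T − T_ss)/(T₀ − T_ss)] = −213.83 · ln(0.34133) = 229.85 s.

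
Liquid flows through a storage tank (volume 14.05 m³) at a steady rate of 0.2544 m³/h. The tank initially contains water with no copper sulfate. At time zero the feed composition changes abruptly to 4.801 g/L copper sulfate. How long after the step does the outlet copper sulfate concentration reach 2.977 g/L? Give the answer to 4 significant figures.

53.45 h

Mass balance on the solute (V constant): V dC/dt = Q(C_in − C), so τ = V/Q = 55.2280 h.
C(t) = C_in + (C₀ − C_in) e^(−t/τ). Set C = 2.977 and solve for t:
e^(−t/τ) = (C − C_in)/(C₀ − C_in) = (2.977 − 4.801)/(0 − 4.801) = 0.379921
t = −τ ln(…) = 55.2280 × 0.967792 = 53.4492 h.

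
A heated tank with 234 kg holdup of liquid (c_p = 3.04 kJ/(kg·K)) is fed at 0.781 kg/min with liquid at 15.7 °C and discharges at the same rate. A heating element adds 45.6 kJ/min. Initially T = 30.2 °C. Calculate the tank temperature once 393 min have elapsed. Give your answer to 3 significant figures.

M c_p dT/dt = ṁ c_p (T_in − T) + Q̇.
Rearrange: dT/dt = (T_ss − T)/τ with τ = M/ṁ = 299.62 min and T_ss = T_in + Q̇/(ṁ c_p) = 34.906 °C.
This is linear first-order; T(t) = T_ss + (T₀ − T_ss) e^(−t/τ).
T(393) = 34.906 + (-4.7061)·e^(−393/299.62) = 34.906 + (-4.7061)·0.26937 = 33.638 °C.

33.6 °C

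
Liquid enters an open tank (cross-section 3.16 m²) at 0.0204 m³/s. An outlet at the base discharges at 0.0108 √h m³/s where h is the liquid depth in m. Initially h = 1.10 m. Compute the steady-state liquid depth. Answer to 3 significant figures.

Accumulation of liquid (constant cross-section A): A dh/dt = Q_in − 0.0108 √h. At steady state dh/dt = 0:
Q_in = 0.0108 √h_ss ⇒ √h_ss = 0.0204/0.0108 = 1.8889.
h_ss = 1.8889² = 3.5679 m. (Since h₀ = 1.10 m < h_ss, the level will rise toward this value.)

3.57 m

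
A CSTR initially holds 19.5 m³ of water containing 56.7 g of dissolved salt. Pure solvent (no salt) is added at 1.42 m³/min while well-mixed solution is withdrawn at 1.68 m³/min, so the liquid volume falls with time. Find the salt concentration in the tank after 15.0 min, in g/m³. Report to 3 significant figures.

0.860 g/m³

Total volume: dV/dt = Q_in − Q_out = -0.26000 m³/min, so V(t) = 19.5 − 0.26000 t and V(15.0) = 15.600 m³.
No salt enters, so dm/dt = −Q_out · (m/V).
Separate: dm/m = −Q_out dt/V(t) ⇒ ln(m/m₀) = −(Q_out/(Q_in−Q_out)) ln(V/V₀).
m = m₀ (V₀/V)^(Q_out/(Q_in−Q_out)) = 56.7 × (19.5/15.600)^(-6.4615) = 13.409 g.
C = m/V = 13.409/15.600 = 0.85955 g/m³.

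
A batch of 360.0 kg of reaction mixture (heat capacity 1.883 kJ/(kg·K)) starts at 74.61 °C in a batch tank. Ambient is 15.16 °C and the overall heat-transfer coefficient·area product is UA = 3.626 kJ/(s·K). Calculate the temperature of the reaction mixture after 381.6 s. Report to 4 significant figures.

M c_p dT/dt = −UA(T − T_amb).
dT/dt = (T_ss − T)/τ with T_ss = T_amb = 15.1600 °C, τ = M c_p/UA = 360.0·1.883/3.626 = 186.950 s.
T approaches T_ss exponentially: T(t) = T_ss + (T₀ − T_ss) e^(−t/τ).
T(381.6) = 15.1600 + (59.4500)·0.129874 = 22.8810 °C.

22.88 °C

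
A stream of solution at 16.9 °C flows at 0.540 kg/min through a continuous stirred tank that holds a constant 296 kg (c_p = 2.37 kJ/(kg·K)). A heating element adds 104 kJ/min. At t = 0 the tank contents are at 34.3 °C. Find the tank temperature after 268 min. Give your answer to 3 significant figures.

59.0 °C

M c_p dT/dt = ṁ c_p (T_in − T) + Q̇.
τ = M/ṁ = 548.15 min; T_ss = T_in + Q̇/(ṁ c_p) = 16.9 + 104/(0.540·2.37) = 98.163 °C.
This is linear first-order; T(t) = T_ss + (T₀ − T_ss) e^(−t/τ).
T(268) = 98.163 + (-63.863)·e^(−268/548.15) = 98.163 + (-63.863)·0.61329 = 58.996 °C.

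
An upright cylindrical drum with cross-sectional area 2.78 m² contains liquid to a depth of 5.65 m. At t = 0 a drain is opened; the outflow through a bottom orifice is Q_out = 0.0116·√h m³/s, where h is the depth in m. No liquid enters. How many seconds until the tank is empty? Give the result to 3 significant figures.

1140 s

Mass balance (ρ constant): A dh/dt = −0.0116 √h.
This is separable: 2 d(√h)/dt = −0.0116/A, so √h = √h₀ − (0.0116/(2A)) t.
Tank is empty when √h = 0: t_empty = 2A√h₀/0.0116.
t_empty = 2·2.78·√5.65/0.0116 = 5.5600·2.3770/0.0116 = 1139.3 s.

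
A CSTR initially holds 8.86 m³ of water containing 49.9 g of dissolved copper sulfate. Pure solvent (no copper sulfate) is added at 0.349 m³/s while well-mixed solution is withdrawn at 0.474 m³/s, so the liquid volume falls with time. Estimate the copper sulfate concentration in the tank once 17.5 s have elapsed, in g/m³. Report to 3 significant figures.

Total volume: dV/dt = Q_in − Q_out = -0.12500 m³/s, so V(t) = 8.86 − 0.12500 t and V(17.5) = 6.6725 m³.
Species balance (pure solvent in): dm/dt = −Q_out · m/V(t).
dm/m = −Q_out dt/(V₀ − 0.12500 t); integrating gives ln(m/m₀) = −(Q_out/(Q_in−Q_out)) ln(V/V₀).
m = m₀ (V₀/V)^(Q_out/(Q_in−Q_out)) = 49.9 × (8.86/6.6725)^(-3.7920) = 17.027 g.
C = m/V = 17.027/6.6725 = 2.5518 g/m³.

2.55 g/m³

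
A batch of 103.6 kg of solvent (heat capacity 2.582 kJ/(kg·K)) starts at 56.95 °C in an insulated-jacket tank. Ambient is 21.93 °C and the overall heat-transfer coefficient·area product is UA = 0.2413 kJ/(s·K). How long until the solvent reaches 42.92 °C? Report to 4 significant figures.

Energy balance: M c_p dT/dt = −UA(T − T_amb).
τ = M c_p/UA = 1108.56 s; T_ss = T_amb = 21.9300 °C.
T(t) = T_ss + (T₀ − T_ss)e^(−t/τ); set T = 42.92:
t = −τ ln[(T − T_ss)/(T₀ − T_ss)] = −1108.56 · ln(0.599372) = 567.441 s.

567.4 s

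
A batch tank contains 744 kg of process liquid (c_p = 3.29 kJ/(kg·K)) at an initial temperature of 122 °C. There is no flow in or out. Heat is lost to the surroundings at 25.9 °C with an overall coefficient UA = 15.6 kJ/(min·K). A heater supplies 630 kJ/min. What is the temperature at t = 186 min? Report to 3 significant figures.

Lumped-capacitance energy balance: M c_p dT/dt = UA(T_amb − T) + Q̇.
dT/dt = (T_ss − T)/τ with T_ss = T_amb + Q̇/UA = 25.9 + 630/15.6 = 66.285 °C, τ = M c_p/UA = 744·3.29/15.6 = 156.91 min.
This is linear first-order; T(t) = T_ss + (T₀ − T_ss) e^(−t/τ).
T(186) = 66.285 + (55.715)·0.30562 = 83.312 °C.

83.3 °C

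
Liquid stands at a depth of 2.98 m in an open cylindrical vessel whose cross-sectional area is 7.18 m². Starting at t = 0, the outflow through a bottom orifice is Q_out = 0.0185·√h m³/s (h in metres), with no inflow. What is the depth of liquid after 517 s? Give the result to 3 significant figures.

With no inflow, A dh/dt = −0.0185 √h.
This is separable: 2 d(√h)/dt = −0.0185/A, so √h = √h₀ − (0.0185/(2A)) t.
√h = √2.98 − 0.0185·517/(2·7.18) = 1.7263 − 0.66605 = 1.0602.
h = 1.0602² = 1.1241 m.

1.12 m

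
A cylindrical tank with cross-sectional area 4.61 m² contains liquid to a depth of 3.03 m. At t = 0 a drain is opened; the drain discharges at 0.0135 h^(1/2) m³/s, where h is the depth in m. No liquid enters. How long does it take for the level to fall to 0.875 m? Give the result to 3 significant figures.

A dh/dt = −Q_out = −0.0135 √h.
This is separable: 2 d(√h)/dt = −0.0135/A, so √h = √h₀ − (0.0135/(2A)) t.
t = 2A(√h₀ − √h)/0.0135 = 2·4.61·(√3.03 − √0.875)/0.0135
  = 9.2200 × (1.7407 − 0.93541) / 0.0135 = 549.97 s.

550 s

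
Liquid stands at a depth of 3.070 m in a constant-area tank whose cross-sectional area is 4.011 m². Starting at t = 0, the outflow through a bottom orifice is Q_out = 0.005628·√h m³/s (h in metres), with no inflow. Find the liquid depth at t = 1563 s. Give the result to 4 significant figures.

Accumulation of liquid (constant cross-section A): A dh/dt = −0.005628 √h.
Separate and integrate: 2(√h − √h₀) = −(0.005628/A) t.
√h = √3.070 − 0.005628·1563/(2·4.011) = 1.75214 − 1.09655 = 0.655587.
h = 0.655587² = 0.429794 m.

0.4298 m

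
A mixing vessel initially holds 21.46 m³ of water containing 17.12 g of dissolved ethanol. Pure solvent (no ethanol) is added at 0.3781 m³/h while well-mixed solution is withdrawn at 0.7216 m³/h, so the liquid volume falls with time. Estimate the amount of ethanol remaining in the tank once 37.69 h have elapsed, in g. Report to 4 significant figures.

Total volume: dV/dt = Q_in − Q_out = -0.343500 m³/h, so V(t) = 21.46 − 0.343500 t and V(37.69) = 8.51349 m³.
No ethanol enters, so dm/dt = −Q_out · (m/V).
dm/m = −Q_out dt/(V₀ − 0.343500 t); integrating gives ln(m/m₀) = −(Q_out/(Q_in−Q_out)) ln(V/V₀).
m = m₀ (V₀/V)^(Q_out/(Q_in−Q_out)) = 17.12 × (21.46/8.51349)^(-2.10073) = 2.45479 g.

2.455 g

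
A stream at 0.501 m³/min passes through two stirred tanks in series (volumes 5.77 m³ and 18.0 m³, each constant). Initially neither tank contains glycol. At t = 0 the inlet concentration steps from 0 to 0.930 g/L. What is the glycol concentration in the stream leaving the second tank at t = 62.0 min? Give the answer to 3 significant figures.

0.688 g/L

Each tank obeys Vᵢ dCᵢ/dt = Q(Cᵢ₋₁ − Cᵢ), so τᵢ = Vᵢ/Q.
τ₁ = 5.77/0.501 = 11.517 min; τ₂ = 18.0/0.501 = 35.928 min.
Tank 1: C₁ = C_in(1 − e^(−t/τ₁)). Tank 2 (τ₁ ≠ τ₂): C₂ = C_in[1 − (τ₁ e^(−t/τ₁) − τ₂ e^(−t/τ₂))/(τ₁ − τ₂)].
At t = 62.0: e^(−t/τ₁) = 0.0045924, e^(−t/τ₂) = 0.17805.
C₂ = 0.930·[1 − (11.517·0.0045924 − 35.928·0.17805)/(-24.411)] = 0.930·0.74011 = 0.68830 g/L.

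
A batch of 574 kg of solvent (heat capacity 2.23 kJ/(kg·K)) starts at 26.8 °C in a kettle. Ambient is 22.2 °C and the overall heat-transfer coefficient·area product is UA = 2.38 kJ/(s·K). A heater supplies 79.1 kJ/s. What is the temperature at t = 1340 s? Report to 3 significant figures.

53.1 °C

M c_p dT/dt = −UA(T − T_amb) + Q̇.
dT/dt = (T_ss − T)/τ with T_ss = T_amb + Q̇/UA = 22.2 + 79.1/2.38 = 55.435 °C, τ = M c_p/UA = 574·2.23/2.38 = 537.82 s.
This is linear first-order; T(t) = T_ss + (T₀ − T_ss) e^(−t/τ).
T(1340) = 55.435 + (-28.635)·0.082784 = 53.065 °C.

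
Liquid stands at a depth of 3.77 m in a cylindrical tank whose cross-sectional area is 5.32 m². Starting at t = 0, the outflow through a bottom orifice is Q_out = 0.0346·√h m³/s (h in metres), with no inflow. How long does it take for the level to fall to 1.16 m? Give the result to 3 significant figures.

A dh/dt = −Q_out = −0.0346 √h.
Separate and integrate: 2(√h − √h₀) = −(0.0346/A) t.
t = 2A(√h₀ − √h)/0.0346 = 2·5.32·(√3.77 − √1.16)/0.0346
  = 10.640 × (1.9416 − 1.0770) / 0.0346 = 265.88 s.

266 s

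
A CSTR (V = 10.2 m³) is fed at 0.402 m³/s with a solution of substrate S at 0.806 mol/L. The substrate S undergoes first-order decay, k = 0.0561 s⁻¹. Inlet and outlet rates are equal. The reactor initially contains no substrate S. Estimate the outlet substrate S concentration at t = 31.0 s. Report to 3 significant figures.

0.315 mol/L

V dC/dt = Q(C_in − C) − k V C.
dC/dt = (Q/V) C_in − (Q/V + k) C; effective rate a = Q/V + k = 0.039412 + 0.0561 = 0.095512 s⁻¹.
C_ss = Q C_in/(Q + kV) = 0.33259 mol/L; C(t) = C_ss + (C₀ − C_ss) e^(−a t).
C(31.0) = 0.33259 + (-0.33259)·e^(−0.095512·31.0) = 0.33259 + (-0.33259)·0.051774 = 0.31537 mol/L.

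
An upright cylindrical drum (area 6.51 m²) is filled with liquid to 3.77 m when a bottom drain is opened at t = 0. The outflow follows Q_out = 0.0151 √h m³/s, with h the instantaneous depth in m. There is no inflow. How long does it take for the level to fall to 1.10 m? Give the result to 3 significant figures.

770 s

A dh/dt = −Q_out = −0.0151 √h.
This is separable: 2 d(√h)/dt = −0.0151/A, so √h = √h₀ − (0.0151/(2A)) t.
t = 2A(√h₀ − √h)/0.0151 = 2·6.51·(√3.77 − √1.10)/0.0151
  = 13.020 × (1.9416 − 1.0488) / 0.0151 = 769.85 s.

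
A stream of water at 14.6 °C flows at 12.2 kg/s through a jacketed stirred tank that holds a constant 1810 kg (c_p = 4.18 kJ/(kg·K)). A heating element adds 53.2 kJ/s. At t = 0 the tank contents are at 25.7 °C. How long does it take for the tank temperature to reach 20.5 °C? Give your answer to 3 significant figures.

108 s

M c_p dT/dt = ṁ c_p (T_in − T) + Q̇.
τ = M/ṁ = 148.36 s; T_ss = T_in + Q̇/(ṁ c_p) = 15.643 °C.
T(t) = T_ss + (T₀ − T_ss) e^(−t/τ). Set T = 20.5:
e^(−t/τ) = (20.5 − 15.643)/(25.7 − 15.643) = 0.48294
t = −148.36 · ln(0.48294) = 107.99 s.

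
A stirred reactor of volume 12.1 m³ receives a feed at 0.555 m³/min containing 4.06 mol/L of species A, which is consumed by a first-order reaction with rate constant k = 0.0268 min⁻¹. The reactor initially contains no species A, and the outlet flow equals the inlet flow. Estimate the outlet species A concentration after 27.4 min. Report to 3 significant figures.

2.21 mol/L

Accumulation = in − out − consumed: V dC/dt = Q C_in − Q C − k V C.
This is linear with rate a = Q/V + k = 0.072668 min⁻¹.
C_ss = Q C_in/(Q + kV) = 2.5627 mol/L; C(t) = C_ss + (C₀ − C_ss) e^(−a t).
C(27.4) = 2.5627 + (-2.5627)·e^(−0.072668·27.4) = 2.5627 + (-2.5627)·0.13655 = 2.2127 mol/L.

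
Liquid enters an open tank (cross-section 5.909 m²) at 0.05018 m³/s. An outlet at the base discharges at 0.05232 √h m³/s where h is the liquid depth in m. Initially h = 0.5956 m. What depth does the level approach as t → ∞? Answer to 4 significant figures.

0.9199 m

A dh/dt = Q_in − 0.05232 √h. Steady state requires inflow = outflow:
Q_in = 0.05232 √h_ss ⇒ √h_ss = 0.05018/0.05232 = 0.959098.
h_ss = 0.959098² = 0.919869 m. (Since h₀ = 0.5956 m < h_ss, the level will rise toward this value.)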